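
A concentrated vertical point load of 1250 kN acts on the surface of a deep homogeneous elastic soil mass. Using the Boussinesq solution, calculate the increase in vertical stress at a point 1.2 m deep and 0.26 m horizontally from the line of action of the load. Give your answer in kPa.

Boussinesq vertical stress below a point load on an elastic half-space:
Δσ_z = 3P/(2πz²) · [1 + (r/z)²]^(−5/2)
r/z = 0.26/1.2 = 0.21667; [1+(r/z)²]^(−5/2) = 0.89164.
Δσ_z = 3×1250/(2π×1.2²) × 0.89164 = 414.47 × 0.89164 = 369.6 kPa

Δσ_z ≈ 370 kPa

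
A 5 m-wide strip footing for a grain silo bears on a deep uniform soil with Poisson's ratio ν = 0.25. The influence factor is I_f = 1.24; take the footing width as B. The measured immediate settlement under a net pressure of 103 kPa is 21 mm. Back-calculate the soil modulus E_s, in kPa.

S_e = q·B·(1−ν²)/E_s · I_f  ⇒  E_s = q·B·(1−ν²)·I_f / S_e.
E_s = 103 × 5 × 0.9375 × 1.24 / 0.021 = 28510 kPa

E_s ≈ 28500 kPa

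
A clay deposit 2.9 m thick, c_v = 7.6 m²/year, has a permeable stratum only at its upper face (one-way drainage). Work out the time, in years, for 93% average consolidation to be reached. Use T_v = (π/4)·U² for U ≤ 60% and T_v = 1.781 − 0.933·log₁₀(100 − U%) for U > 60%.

t ≈ 1.1 years

Drainage path length: H_d = H = 2.9 m (single drainage).
U > 60%: T_v = 1.781 − 0.933·log₁₀(100 − 93) = 0.99252.
t = T_v·H_d²/c_v = 0.99252×2.9²/7.6 = 1.098 years.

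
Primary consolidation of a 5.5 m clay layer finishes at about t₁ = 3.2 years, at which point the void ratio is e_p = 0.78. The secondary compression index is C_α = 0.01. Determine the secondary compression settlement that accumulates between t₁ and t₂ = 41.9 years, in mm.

Secondary compression: S_s = C_α·H/(1+e_p)·log₁₀(t₂/t₁)
S_s = 0.01×5.5/(1+0.78)×log₁₀(41.9/3.2)
    = 0.0309 × 1.117 = 0.03452 m

S_s ≈ 34.5 mm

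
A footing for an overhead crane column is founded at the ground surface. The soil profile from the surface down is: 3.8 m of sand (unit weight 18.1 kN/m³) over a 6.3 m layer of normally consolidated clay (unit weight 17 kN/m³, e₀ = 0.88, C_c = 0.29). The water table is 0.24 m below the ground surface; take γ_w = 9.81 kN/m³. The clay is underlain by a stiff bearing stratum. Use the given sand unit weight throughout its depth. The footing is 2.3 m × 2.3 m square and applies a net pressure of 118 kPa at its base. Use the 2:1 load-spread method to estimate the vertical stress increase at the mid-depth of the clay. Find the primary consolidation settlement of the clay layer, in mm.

S_c ≈ 51.2 mm

Mid-depth of clay below the ground surface: z = 3.8 + 6.3/2 = 6.95 m.
Total vertical stress at mid-clay: σ_v = 18.1×3.8 + 17×3.15 = 122.33 kPa.
Pore pressure: u = 9.81×(6.95 − 0.24) = 65.825 kPa.
Initial effective stress: σ'_0 = σ_v − u = 122.33 − 65.825 = 56.505 kPa.
Stress increase at mid-clay by the 2:1 spreading method:
Δσ = qBL/((B+z)(L+z)) = 118×2.3×2.3/((2.3+6.95)(2.3+6.95)) = 7.2955 kPa
Final effective stress: σ'_f = σ'_0 + Δσ = 56.505 + 7.2955 = 63.8 kPa.
Normally consolidated clay, so the full stress increment lies on the virgin compression line:
S_c = C_c·H/(1+e₀)·log₁₀(σ'_f/σ'_0) = 0.29×6.3/(1+0.88)×log₁₀(63.8/56.505)
    = 0.97181 × 0.052734 = 0.05125 m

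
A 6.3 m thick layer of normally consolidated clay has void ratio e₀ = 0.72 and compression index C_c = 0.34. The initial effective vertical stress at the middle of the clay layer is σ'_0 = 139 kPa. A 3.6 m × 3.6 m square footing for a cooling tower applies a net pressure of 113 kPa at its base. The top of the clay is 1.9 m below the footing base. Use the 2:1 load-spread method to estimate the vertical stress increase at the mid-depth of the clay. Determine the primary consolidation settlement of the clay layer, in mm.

S_c ≈ 71.2 mm

Mid-depth of clay below the footing base: z = 1.9 + 6.3/2 = 5.05 m.
Stress increase at mid-clay by the 2:1 spreading method:
Δσ = qBL/((B+z)(L+z)) = 113×3.6×3.6/((3.6+5.05)(3.6+5.05)) = 19.573 kPa
Final effective stress: σ'_f = σ'_0 + Δσ = 139 + 19.573 = 158.57 kPa.
Normally consolidated clay, so the full stress increment lies on the virgin compression line:
S_c = C_c·H/(1+e₀)·log₁₀(σ'_f/σ'_0) = 0.34×6.3/(1+0.72)×log₁₀(158.57/139)
    = 1.2453 × 0.057206 = 0.07124 m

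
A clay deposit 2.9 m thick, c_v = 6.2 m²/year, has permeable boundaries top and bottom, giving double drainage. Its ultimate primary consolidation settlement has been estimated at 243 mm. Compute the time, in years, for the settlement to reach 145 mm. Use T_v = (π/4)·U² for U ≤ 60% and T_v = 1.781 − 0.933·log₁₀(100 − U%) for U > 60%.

Drainage path length: H_d = H/2 = 1.45 m (double drainage).
U = S(t)/S_ult = 145/243 = 0.5967.
U ≤ 60%: T_v = (π/4)·U² = (π/4)×0.59671² = 0.27965.
t = T_v·H_d²/c_v = 0.27965×1.45²/6.2 = 0.09483 years.

t ≈ 0.0948 years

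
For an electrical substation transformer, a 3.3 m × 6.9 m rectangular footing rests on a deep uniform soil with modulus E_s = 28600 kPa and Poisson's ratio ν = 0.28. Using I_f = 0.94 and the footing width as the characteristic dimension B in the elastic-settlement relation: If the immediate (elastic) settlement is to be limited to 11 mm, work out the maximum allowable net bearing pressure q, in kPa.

q ≈ 110 kPa

S_e = q·B·(1−ν²)/E_s · I_f  ⇒  q = S_e·E_s / (B·(1−ν²)·I_f).
q = 0.011 × 28600 / (3.3 × 0.9216 × 0.94) = 110 kPa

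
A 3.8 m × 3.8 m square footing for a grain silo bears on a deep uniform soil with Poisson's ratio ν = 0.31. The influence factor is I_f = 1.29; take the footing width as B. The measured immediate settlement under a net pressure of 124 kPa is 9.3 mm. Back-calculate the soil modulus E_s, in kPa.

S_e = q·B·(1−ν²)/E_s · I_f  ⇒  E_s = q·B·(1−ν²)·I_f / S_e.
E_s = 124 × 3.8 × 0.9039 × 1.29 / 0.0093 = 59080 kPa

E_s ≈ 59100 kPa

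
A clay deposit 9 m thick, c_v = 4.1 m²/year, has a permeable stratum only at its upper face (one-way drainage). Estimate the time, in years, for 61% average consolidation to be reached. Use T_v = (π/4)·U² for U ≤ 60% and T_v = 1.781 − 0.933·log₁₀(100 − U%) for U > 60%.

t ≈ 5.86 years

Drainage path length: H_d = H = 9 m (single drainage).
U > 60%: T_v = 1.781 − 0.933·log₁₀(100 − 61) = 0.29654.
t = T_v·H_d²/c_v = 0.29654×9²/4.1 = 5.858 years.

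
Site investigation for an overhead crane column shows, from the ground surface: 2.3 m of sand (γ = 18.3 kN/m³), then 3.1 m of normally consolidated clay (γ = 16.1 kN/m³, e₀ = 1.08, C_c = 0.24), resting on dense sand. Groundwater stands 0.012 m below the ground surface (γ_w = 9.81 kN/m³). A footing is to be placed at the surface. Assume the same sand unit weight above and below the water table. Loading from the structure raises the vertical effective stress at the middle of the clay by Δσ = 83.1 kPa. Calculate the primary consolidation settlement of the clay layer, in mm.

S_c ≈ 208 mm

Mid-depth of clay below the ground surface: z = 2.3 + 3.1/2 = 3.85 m.
Total vertical stress at mid-clay: σ_v = 18.3×2.3 + 16.1×1.55 = 67.045 kPa.
Pore pressure: u = 9.81×(3.85 − 0.012) = 37.651 kPa.
Initial effective stress: σ'_0 = σ_v − u = 67.045 − 37.651 = 29.394 kPa.
Final effective stress: σ'_f = σ'_0 + Δσ = 29.394 + 83.1 = 112.49 kPa.
Normally consolidated clay, so the full stress increment lies on the virgin compression line:
S_c = C_c·H/(1+e₀)·log₁₀(σ'_f/σ'_0) = 0.24×3.1/(1+1.08)×log₁₀(112.49/29.394)
    = 0.35769 × 0.58286 = 0.2085 m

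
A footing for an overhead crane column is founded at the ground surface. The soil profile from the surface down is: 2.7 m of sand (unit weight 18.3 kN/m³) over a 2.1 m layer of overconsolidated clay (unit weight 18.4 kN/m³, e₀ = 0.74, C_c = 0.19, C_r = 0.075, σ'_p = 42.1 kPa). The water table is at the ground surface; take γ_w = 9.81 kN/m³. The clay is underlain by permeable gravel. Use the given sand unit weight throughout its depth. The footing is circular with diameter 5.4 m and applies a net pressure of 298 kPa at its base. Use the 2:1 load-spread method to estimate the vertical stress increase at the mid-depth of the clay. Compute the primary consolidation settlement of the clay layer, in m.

Mid-depth of clay below the ground surface: z = 2.7 + 2.1/2 = 3.75 m.
Total vertical stress at mid-clay: σ_v = 18.3×2.7 + 18.4×1.05 = 68.73 kPa.
Pore pressure: u = 9.81×(3.75 − 0) = 36.788 kPa.
Initial effective stress: σ'_0 = σ_v − u = 68.73 − 36.788 = 31.942 kPa.
Stress increase at mid-clay by the 2:1 spreading method:
Δσ ≈ qD²/(D+z)² = 298×5.4²/(5.4+3.75)² = 103.79 kPa
Final effective stress: σ'_f = 31.942 + 103.79 = 135.73 kPa.
σ'_f = 135.73 > σ'_p = 42.1 kPa, so the stress path crosses the preconsolidation pressure — recompression up to σ'_p, then virgin compression beyond:
S_c = H/(1+e₀)·[C_r·log₁₀(σ'_p/σ'_0) + C_c·log₁₀(σ'_f/σ'_p)]
    = 2.1/1.74 × [0.075×log₁₀(42.1/31.942) + 0.19×log₁₀(135.73/42.1)]
    = 1.2069 × [0.008994 + 0.096595] = 0.1274 m

S_c ≈ 0.127 m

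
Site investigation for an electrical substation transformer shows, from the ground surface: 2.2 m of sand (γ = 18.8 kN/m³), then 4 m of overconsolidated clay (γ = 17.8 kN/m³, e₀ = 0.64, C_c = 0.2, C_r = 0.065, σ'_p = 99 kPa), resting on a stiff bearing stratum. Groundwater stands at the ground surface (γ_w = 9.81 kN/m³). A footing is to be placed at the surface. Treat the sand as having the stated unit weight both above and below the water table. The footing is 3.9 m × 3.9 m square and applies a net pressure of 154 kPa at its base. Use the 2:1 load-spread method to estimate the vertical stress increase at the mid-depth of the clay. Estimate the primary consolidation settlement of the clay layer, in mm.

S_c ≈ 47.7 mm

Mid-depth of clay below the ground surface: z = 2.2 + 4/2 = 4.2 m.
Total vertical stress at mid-clay: σ_v = 18.8×2.2 + 17.8×2 = 76.96 kPa.
Pore pressure: u = 9.81×(4.2 − 0) = 41.202 kPa.
Initial effective stress: σ'_0 = σ_v − u = 76.96 − 41.202 = 35.758 kPa.
Stress increase at mid-clay by the 2:1 spreading method:
Δσ = qBL/((B+z)(L+z)) = 154×3.9×3.9/((3.9+4.2)(3.9+4.2)) = 35.701 kPa
Final effective stress: σ'_f = 35.758 + 35.701 = 71.459 kPa.
σ'_f = 71.459 ≤ σ'_p = 99 kPa, so the clay remains overconsolidated and only the recompression index applies:
S_c = C_r·H/(1+e₀)·log₁₀(σ'_f/σ'_0) = 0.065×4/1.64×log₁₀(71.459/35.758)
    = 0.15854 × 0.30068 = 0.04767 m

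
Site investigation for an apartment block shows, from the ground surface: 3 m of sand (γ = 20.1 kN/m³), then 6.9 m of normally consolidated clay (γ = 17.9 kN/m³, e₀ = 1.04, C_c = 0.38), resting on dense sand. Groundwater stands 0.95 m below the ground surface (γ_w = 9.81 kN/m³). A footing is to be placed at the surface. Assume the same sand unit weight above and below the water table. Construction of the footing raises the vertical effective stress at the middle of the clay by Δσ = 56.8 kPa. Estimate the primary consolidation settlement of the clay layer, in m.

S_c ≈ 0.339 m

Mid-depth of clay below the ground surface: z = 3 + 6.9/2 = 6.45 m.
Total vertical stress at mid-clay: σ_v = 20.1×3 + 17.9×3.45 = 122.06 kPa.
Pore pressure: u = 9.81×(6.45 − 0.95) = 53.955 kPa.
Initial effective stress: σ'_0 = σ_v − u = 122.06 − 53.955 = 68.105 kPa.
Final effective stress: σ'_f = σ'_0 + Δσ = 68.105 + 56.8 = 124.91 kPa.
Normally consolidated clay, so the full stress increment lies on the virgin compression line:
S_c = C_c·H/(1+e₀)·log₁₀(σ'_f/σ'_0) = 0.38×6.9/(1+1.04)×log₁₀(124.91/68.105)
    = 1.2853 × 0.26342 = 0.3386 m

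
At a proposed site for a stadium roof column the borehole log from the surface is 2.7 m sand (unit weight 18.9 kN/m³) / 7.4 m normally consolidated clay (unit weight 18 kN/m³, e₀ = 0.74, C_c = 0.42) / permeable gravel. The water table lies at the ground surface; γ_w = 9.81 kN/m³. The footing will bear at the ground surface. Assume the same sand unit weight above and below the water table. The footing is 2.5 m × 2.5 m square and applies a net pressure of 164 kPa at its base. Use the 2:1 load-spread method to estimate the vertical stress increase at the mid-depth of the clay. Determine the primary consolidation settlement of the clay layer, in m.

Mid-depth of clay below the ground surface: z = 2.7 + 7.4/2 = 6.4 m.
Total vertical stress at mid-clay: σ_v = 18.9×2.7 + 18×3.7 = 117.63 kPa.
Pore pressure: u = 9.81×(6.4 − 0) = 62.784 kPa.
Initial effective stress: σ'_0 = σ_v − u = 117.63 − 62.784 = 54.846 kPa.
Stress increase at mid-clay by the 2:1 spreading method:
Δσ = qBL/((B+z)(L+z)) = 164×2.5×2.5/((2.5+6.4)(2.5+6.4)) = 12.94 kPa
Final effective stress: σ'_f = σ'_0 + Δσ = 54.846 + 12.94 = 67.786 kPa.
Normally consolidated clay, so the full stress increment lies on the virgin compression line:
S_c = C_c·H/(1+e₀)·log₁₀(σ'_f/σ'_0) = 0.42×7.4/(1+0.74)×log₁₀(67.786/54.846)
    = 1.7862 × 0.091995 = 0.1643 m

S_c ≈ 0.164 m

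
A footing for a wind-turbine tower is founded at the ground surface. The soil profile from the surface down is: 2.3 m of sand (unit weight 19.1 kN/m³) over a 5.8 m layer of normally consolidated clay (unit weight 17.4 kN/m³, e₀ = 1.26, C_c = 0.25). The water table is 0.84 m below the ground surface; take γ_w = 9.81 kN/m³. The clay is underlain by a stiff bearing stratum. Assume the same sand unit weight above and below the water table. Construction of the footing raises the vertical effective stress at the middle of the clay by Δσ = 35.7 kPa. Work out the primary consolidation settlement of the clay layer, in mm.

Mid-depth of clay below the ground surface: z = 2.3 + 5.8/2 = 5.2 m.
Total vertical stress at mid-clay: σ_v = 19.1×2.3 + 17.4×2.9 = 94.39 kPa.
Pore pressure: u = 9.81×(5.2 − 0.84) = 42.772 kPa.
Initial effective stress: σ'_0 = σ_v − u = 94.39 − 42.772 = 51.618 kPa.
Final effective stress: σ'_f = σ'_0 + Δσ = 51.618 + 35.7 = 87.318 kPa.
Normally consolidated clay, so the full stress increment lies on the virgin compression line:
S_c = C_c·H/(1+e₀)·log₁₀(σ'_f/σ'_0) = 0.25×5.8/(1+1.26)×log₁₀(87.318/51.618)
    = 0.64159 × 0.2283 = 0.1465 m

S_c ≈ 146 mm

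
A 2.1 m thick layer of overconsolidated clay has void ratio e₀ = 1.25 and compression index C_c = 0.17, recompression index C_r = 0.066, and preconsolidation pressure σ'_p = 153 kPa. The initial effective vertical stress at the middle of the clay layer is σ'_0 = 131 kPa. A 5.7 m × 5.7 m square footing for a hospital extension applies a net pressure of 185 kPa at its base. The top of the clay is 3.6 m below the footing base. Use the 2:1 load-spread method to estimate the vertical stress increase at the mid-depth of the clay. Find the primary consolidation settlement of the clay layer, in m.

Mid-depth of clay below the footing base: z = 3.6 + 2.1/2 = 4.65 m.
Stress increase at mid-clay by the 2:1 spreading method:
Δσ = qBL/((B+z)(L+z)) = 185×5.7×5.7/((5.7+4.65)(5.7+4.65)) = 56.11 kPa
Final effective stress: σ'_f = 131 + 56.11 = 187.11 kPa.
σ'_f = 187.11 > σ'_p = 153 kPa, so the stress path crosses the preconsolidation pressure — recompression up to σ'_p, then virgin compression beyond:
S_c = H/(1+e₀)·[C_r·log₁₀(σ'_p/σ'_0) + C_c·log₁₀(σ'_f/σ'_p)]
    = 2.1/2.25 × [0.066×log₁₀(153/131) + 0.17×log₁₀(187.11/153)]
    = 0.93333 × [0.0044497 + 0.014859] = 0.01802 m

S_c ≈ 0.018 m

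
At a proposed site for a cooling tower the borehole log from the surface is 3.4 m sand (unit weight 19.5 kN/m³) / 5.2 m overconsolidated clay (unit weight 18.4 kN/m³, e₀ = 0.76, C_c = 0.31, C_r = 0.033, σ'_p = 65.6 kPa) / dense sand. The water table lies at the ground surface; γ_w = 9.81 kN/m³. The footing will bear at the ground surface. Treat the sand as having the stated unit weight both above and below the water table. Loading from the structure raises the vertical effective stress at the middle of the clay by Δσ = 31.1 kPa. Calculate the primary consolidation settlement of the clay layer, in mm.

S_c ≈ 117 mm

Mid-depth of clay below the ground surface: z = 3.4 + 5.2/2 = 6 m.
Total vertical stress at mid-clay: σ_v = 19.5×3.4 + 18.4×2.6 = 114.14 kPa.
Pore pressure: u = 9.81×(6 − 0) = 58.86 kPa.
Initial effective stress: σ'_0 = σ_v − u = 114.14 − 58.86 = 55.28 kPa.
Final effective stress: σ'_f = 55.28 + 31.1 = 86.38 kPa.
σ'_f = 86.38 > σ'_p = 65.6 kPa, so the stress path crosses the preconsolidation pressure — recompression up to σ'_p, then virgin compression beyond:
S_c = H/(1+e₀)·[C_r·log₁₀(σ'_p/σ'_0) + C_c·log₁₀(σ'_f/σ'_p)]
    = 5.2/1.76 × [0.033×log₁₀(65.6/55.28) + 0.31×log₁₀(86.38/65.6)]
    = 2.9545 × [0.0024531 + 0.037048] = 0.1167 m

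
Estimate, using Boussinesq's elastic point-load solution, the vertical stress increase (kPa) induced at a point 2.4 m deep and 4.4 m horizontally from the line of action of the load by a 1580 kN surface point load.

Δσ_z ≈ 3.3 kPa

Boussinesq vertical stress below a point load on an elastic half-space:
Δσ_z = 3P/(2πz²) · [1 + (r/z)²]^(−5/2)
r/z = 4.4/2.4 = 1.8333; [1+(r/z)²]^(−5/2) = 0.025177.
Δσ_z = 3×1580/(2π×2.4²) × 0.025177 = 130.97 × 0.025177 = 3.297 kPa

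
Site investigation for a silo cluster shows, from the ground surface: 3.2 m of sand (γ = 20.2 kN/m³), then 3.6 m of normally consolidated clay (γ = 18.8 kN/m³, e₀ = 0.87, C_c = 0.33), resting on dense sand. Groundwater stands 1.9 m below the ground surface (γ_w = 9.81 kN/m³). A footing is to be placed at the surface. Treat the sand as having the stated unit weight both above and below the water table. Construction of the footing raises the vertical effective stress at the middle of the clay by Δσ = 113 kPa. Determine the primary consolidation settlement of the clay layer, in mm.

Mid-depth of clay below the ground surface: z = 3.2 + 3.6/2 = 5 m.
Total vertical stress at mid-clay: σ_v = 20.2×3.2 + 18.8×1.8 = 98.48 kPa.
Pore pressure: u = 9.81×(5 − 1.9) = 30.411 kPa.
Initial effective stress: σ'_0 = σ_v − u = 98.48 − 30.411 = 68.069 kPa.
Final effective stress: σ'_f = σ'_0 + Δσ = 68.069 + 113 = 181.07 kPa.
Normally consolidated clay, so the full stress increment lies on the virgin compression line:
S_c = C_c·H/(1+e₀)·log₁₀(σ'_f/σ'_0) = 0.33×3.6/(1+0.87)×log₁₀(181.07/68.069)
    = 0.63529 × 0.4249 = 0.2699 m

S_c ≈ 270 mm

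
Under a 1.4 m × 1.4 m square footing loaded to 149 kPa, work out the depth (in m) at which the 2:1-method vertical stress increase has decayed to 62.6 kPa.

z ≈ 0.76 m

2:1 spreading — at depth z the loaded area has grown by z in each plan dimension:
qB²/(B+z)² = Δσ_z ⇒ z = B(√(q/Δσ_z) − 1) = 1.4×(√(149/62.6) − 1) = 0.7599 m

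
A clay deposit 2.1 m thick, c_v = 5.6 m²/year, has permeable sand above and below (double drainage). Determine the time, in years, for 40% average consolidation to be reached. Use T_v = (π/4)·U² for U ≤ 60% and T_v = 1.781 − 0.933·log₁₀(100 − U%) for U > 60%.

Drainage path length: H_d = H/2 = 1.05 m (double drainage).
U ≤ 60%: T_v = (π/4)·U² = (π/4)×0.4² = 0.12566.
t = T_v·H_d²/c_v = 0.12566×1.05²/5.6 = 0.02474 years.

t ≈ 0.0247 years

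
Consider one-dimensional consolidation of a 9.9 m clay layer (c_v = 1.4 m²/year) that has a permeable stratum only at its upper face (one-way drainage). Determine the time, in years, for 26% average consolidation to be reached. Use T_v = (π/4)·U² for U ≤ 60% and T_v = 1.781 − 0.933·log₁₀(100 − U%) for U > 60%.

t ≈ 3.72 years

Drainage path length: H_d = H = 9.9 m (single drainage).
U ≤ 60%: T_v = (π/4)·U² = (π/4)×0.26² = 0.053093.
t = T_v·H_d²/c_v = 0.053093×9.9²/1.4 = 3.717 years.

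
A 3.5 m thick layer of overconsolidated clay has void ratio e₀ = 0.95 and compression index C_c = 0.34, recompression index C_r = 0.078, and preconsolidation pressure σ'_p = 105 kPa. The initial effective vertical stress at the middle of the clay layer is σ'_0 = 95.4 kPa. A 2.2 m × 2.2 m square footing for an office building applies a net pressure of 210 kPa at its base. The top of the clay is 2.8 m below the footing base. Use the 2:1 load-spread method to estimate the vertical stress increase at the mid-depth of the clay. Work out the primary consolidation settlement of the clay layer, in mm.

Mid-depth of clay below the footing base: z = 2.8 + 3.5/2 = 4.55 m.
Stress increase at mid-clay by the 2:1 spreading method:
Δσ = qBL/((B+z)(L+z)) = 210×2.2×2.2/((2.2+4.55)(2.2+4.55)) = 22.308 kPa
Final effective stress: σ'_f = 95.4 + 22.308 = 117.71 kPa.
σ'_f = 117.71 > σ'_p = 105 kPa, so the stress path crosses the preconsolidation pressure — recompression up to σ'_p, then virgin compression beyond:
S_c = H/(1+e₀)·[C_r·log₁₀(σ'_p/σ'_0) + C_c·log₁₀(σ'_f/σ'_p)]
    = 3.5/1.95 × [0.078×log₁₀(105/95.4) + 0.34×log₁₀(117.71/105)]
    = 1.7949 × [0.003248 + 0.016872] = 0.03611 m

S_c ≈ 36.1 mm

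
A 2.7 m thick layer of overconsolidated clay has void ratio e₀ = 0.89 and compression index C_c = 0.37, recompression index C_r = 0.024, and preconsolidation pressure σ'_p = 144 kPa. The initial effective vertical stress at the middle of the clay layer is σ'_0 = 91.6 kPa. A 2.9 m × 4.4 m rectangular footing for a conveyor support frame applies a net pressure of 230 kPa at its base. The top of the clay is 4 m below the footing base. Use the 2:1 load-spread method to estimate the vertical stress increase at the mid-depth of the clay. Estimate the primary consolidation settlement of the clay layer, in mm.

Mid-depth of clay below the footing base: z = 4 + 2.7/2 = 5.35 m.
Stress increase at mid-clay by the 2:1 spreading method:
Δσ = qBL/((B+z)(L+z)) = 230×2.9×4.4/((2.9+5.35)(4.4+5.35)) = 36.485 kPa
Final effective stress: σ'_f = 91.6 + 36.485 = 128.08 kPa.
σ'_f = 128.08 ≤ σ'_p = 144 kPa, so the clay remains overconsolidated and only the recompression index applies:
S_c = C_r·H/(1+e₀)·log₁₀(σ'_f/σ'_0) = 0.024×2.7/1.89×log₁₀(128.08/91.6)
    = 0.034286 × 0.14559 = 0.004992 m

S_c ≈ 4.99 mm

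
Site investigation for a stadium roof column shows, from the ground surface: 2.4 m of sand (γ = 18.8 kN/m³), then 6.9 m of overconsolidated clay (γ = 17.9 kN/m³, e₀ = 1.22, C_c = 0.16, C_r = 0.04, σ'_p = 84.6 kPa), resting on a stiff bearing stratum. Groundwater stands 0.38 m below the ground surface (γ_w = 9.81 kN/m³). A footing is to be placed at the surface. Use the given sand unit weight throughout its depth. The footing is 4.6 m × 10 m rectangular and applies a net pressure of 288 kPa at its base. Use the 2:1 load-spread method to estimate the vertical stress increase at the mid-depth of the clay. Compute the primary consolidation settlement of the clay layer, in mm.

S_c ≈ 123 mm

Mid-depth of clay below the ground surface: z = 2.4 + 6.9/2 = 5.85 m.
Total vertical stress at mid-clay: σ_v = 18.8×2.4 + 17.9×3.45 = 106.88 kPa.
Pore pressure: u = 9.81×(5.85 − 0.38) = 53.661 kPa.
Initial effective stress: σ'_0 = σ_v − u = 106.88 − 53.661 = 53.219 kPa.
Stress increase at mid-clay by the 2:1 spreading method:
Δσ = qBL/((B+z)(L+z)) = 288×4.6×10/((4.6+5.85)(10+5.85)) = 79.984 kPa
Final effective stress: σ'_f = 53.219 + 79.984 = 133.2 kPa.
σ'_f = 133.2 > σ'_p = 84.6 kPa, so the stress path crosses the preconsolidation pressure — recompression up to σ'_p, then virgin compression beyond:
S_c = H/(1+e₀)·[C_r·log₁₀(σ'_p/σ'_0) + C_c·log₁₀(σ'_f/σ'_p)]
    = 6.9/2.22 × [0.04×log₁₀(84.6/53.219) + 0.16×log₁₀(133.2/84.6)]
    = 3.1081 × [0.0080521 + 0.031541] = 0.1231 m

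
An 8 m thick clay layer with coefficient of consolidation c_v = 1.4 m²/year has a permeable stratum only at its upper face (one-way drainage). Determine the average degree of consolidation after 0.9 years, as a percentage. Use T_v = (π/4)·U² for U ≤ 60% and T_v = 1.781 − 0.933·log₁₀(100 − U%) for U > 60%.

U ≈ 15.8 %

Drainage path length: H_d = H = 8 m (single drainage).
T_v = c_v·t/H_d² = 1.4×0.9/8² = 0.019688.
T_v = 0.019688 corresponds to the U ≤ 60% branch:
U = √(4T_v/π) = 0.1583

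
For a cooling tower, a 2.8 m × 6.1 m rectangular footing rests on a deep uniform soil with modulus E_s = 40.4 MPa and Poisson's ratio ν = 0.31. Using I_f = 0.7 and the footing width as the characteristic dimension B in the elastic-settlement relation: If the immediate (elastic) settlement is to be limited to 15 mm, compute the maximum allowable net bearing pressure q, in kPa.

E_s = 40.4 MPa = 40400 kPa.
S_e = q·B·(1−ν²)/E_s · I_f  ⇒  q = S_e·E_s / (B·(1−ν²)·I_f).
q = 0.015 × 40400 / (2.8 × 0.9039 × 0.7) = 342.1 kPa

q ≈ 342 kPa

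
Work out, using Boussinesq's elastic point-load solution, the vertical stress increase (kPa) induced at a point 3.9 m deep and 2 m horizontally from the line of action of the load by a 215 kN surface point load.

Boussinesq vertical stress below a point load on an elastic half-space:
Δσ_z = 3P/(2πz²) · [1 + (r/z)²]^(−5/2)
r/z = 2/3.9 = 0.51282; [1+(r/z)²]^(−5/2) = 0.55783.
Δσ_z = 3×215/(2π×3.9²) × 0.55783 = 6.7492 × 0.55783 = 3.765 kPa

Δσ_z ≈ 3.76 kPa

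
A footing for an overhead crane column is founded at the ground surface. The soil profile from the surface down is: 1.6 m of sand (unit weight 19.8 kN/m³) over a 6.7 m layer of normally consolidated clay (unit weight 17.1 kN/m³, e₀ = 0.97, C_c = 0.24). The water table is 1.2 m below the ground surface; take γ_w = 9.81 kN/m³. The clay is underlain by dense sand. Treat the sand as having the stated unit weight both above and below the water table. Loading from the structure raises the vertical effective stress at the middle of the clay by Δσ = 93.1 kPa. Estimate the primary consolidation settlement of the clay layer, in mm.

Mid-depth of clay below the ground surface: z = 1.6 + 6.7/2 = 4.95 m.
Total vertical stress at mid-clay: σ_v = 19.8×1.6 + 17.1×3.35 = 88.965 kPa.
Pore pressure: u = 9.81×(4.95 − 1.2) = 36.788 kPa.
Initial effective stress: σ'_0 = σ_v − u = 88.965 − 36.788 = 52.177 kPa.
Final effective stress: σ'_f = σ'_0 + Δσ = 52.177 + 93.1 = 145.28 kPa.
Normally consolidated clay, so the full stress increment lies on the virgin compression line:
S_c = C_c·H/(1+e₀)·log₁₀(σ'_f/σ'_0) = 0.24×6.7/(1+0.97)×log₁₀(145.28/52.177)
    = 0.81624 × 0.44473 = 0.363 m

S_c ≈ 363 mm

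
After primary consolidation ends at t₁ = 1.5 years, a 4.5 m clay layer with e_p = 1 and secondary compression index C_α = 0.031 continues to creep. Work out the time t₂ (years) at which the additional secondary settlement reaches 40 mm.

t₂ ≈ 5.62 years

S_s = C_α·H/(1+e_p)·log₁₀(t₂/t₁) ⇒ log₁₀(t₂/t₁) = S_s·(1+e_p)/(C_α·H).
log₁₀(t₂/t₁) = 0.04 × (1+1) / (0.031×4.5) = 0.5735
t₂ = t₁ × 10^0.5735 = 1.5 × 3.745 = 5.618 years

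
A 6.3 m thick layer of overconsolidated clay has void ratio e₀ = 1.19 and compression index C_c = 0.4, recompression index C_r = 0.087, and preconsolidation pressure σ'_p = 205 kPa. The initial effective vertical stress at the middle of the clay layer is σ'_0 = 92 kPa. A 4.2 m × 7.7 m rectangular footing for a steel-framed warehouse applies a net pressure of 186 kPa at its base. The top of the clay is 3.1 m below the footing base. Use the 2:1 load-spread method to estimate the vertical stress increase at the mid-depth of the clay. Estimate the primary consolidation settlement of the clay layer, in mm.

S_c ≈ 40.3 mm

Mid-depth of clay below the footing base: z = 3.1 + 6.3/2 = 6.25 m.
Stress increase at mid-clay by the 2:1 spreading method:
Δσ = qBL/((B+z)(L+z)) = 186×4.2×7.7/((4.2+6.25)(7.7+6.25)) = 41.263 kPa
Final effective stress: σ'_f = 92 + 41.263 = 133.26 kPa.
σ'_f = 133.26 ≤ σ'_p = 205 kPa, so the clay remains overconsolidated and only the recompression index applies:
S_c = C_r·H/(1+e₀)·log₁₀(σ'_f/σ'_0) = 0.087×6.3/2.19×log₁₀(133.26/92)
    = 0.25027 × 0.16091 = 0.04027 m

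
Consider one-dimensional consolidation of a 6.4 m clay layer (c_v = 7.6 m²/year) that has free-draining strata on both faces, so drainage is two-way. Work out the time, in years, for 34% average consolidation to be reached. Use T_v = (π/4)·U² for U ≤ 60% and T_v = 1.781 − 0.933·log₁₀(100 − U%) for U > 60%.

Drainage path length: H_d = H/2 = 3.2 m (double drainage).
U ≤ 60%: T_v = (π/4)·U² = (π/4)×0.34² = 0.090792.
t = T_v·H_d²/c_v = 0.090792×3.2²/7.6 = 0.1223 years.

t ≈ 0.122 years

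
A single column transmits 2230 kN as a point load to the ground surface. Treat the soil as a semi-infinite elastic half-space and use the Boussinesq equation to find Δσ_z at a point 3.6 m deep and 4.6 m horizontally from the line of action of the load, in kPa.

Δσ_z ≈ 7.31 kPa

Boussinesq vertical stress below a point load on an elastic half-space:
Δσ_z = 3P/(2πz²) · [1 + (r/z)²]^(−5/2)
r/z = 4.6/3.6 = 1.2778; [1+(r/z)²]^(−5/2) = 0.088918.
Δσ_z = 3×2230/(2π×3.6²) × 0.088918 = 82.156 × 0.088918 = 7.305 kPa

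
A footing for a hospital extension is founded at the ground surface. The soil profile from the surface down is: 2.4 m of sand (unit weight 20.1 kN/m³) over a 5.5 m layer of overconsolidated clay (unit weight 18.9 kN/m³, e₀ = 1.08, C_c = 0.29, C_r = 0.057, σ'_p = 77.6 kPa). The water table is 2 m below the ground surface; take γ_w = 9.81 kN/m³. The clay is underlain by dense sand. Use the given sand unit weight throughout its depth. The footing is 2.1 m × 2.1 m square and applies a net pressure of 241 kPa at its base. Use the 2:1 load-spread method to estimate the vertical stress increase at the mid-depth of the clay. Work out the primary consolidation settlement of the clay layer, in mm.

S_c ≈ 55 mm

Mid-depth of clay below the ground surface: z = 2.4 + 5.5/2 = 5.15 m.
Total vertical stress at mid-clay: σ_v = 20.1×2.4 + 18.9×2.75 = 100.22 kPa.
Pore pressure: u = 9.81×(5.15 − 2) = 30.902 kPa.
Initial effective stress: σ'_0 = σ_v − u = 100.22 − 30.902 = 69.318 kPa.
Stress increase at mid-clay by the 2:1 spreading method:
Δσ = qBL/((B+z)(L+z)) = 241×2.1×2.1/((2.1+5.15)(2.1+5.15)) = 20.22 kPa
Final effective stress: σ'_f = 69.318 + 20.22 = 89.538 kPa.
σ'_f = 89.538 > σ'_p = 77.6 kPa, so the stress path crosses the preconsolidation pressure — recompression up to σ'_p, then virgin compression beyond:
S_c = H/(1+e₀)·[C_r·log₁₀(σ'_p/σ'_0) + C_c·log₁₀(σ'_f/σ'_p)]
    = 5.5/2.08 × [0.057×log₁₀(77.6/69.318) + 0.29×log₁₀(89.538/77.6)]
    = 2.6442 × [0.0027939 + 0.018022] = 0.05504 m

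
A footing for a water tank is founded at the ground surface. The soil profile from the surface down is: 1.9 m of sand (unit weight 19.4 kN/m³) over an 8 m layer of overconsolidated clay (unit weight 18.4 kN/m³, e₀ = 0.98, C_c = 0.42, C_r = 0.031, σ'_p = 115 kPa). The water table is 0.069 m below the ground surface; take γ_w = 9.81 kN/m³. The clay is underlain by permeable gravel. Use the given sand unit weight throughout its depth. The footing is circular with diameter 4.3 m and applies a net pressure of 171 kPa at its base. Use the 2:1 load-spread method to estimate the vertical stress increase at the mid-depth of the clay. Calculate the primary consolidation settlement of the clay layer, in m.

Mid-depth of clay below the ground surface: z = 1.9 + 8/2 = 5.9 m.
Total vertical stress at mid-clay: σ_v = 19.4×1.9 + 18.4×4 = 110.46 kPa.
Pore pressure: u = 9.81×(5.9 − 0.069) = 57.202 kPa.
Initial effective stress: σ'_0 = σ_v − u = 110.46 − 57.202 = 53.258 kPa.
Stress increase at mid-clay by the 2:1 spreading method:
Δσ ≈ qD²/(D+z)² = 171×4.3²/(4.3+5.9)² = 30.39 kPa
Final effective stress: σ'_f = 53.258 + 30.39 = 83.648 kPa.
σ'_f = 83.648 ≤ σ'_p = 115 kPa, so the clay remains overconsolidated and only the recompression index applies:
S_c = C_r·H/(1+e₀)·log₁₀(σ'_f/σ'_0) = 0.031×8/1.98×log₁₀(83.648/53.258)
    = 0.12525 × 0.19607 = 0.02456 m

S_c ≈ 0.0246 m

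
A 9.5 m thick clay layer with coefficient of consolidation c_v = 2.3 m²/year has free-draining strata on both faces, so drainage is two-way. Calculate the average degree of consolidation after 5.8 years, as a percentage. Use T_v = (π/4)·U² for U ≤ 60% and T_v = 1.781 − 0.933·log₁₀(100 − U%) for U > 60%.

Drainage path length: H_d = H/2 = 4.75 m (double drainage).
T_v = c_v·t/H_d² = 2.3×5.8/4.75² = 0.59125.
T_v = 0.59125 corresponds to the U > 60% branch:
U = 1 − 10^((1.781 − T_v)/0.933)/100 = 0.8116

U ≈ 81.2 %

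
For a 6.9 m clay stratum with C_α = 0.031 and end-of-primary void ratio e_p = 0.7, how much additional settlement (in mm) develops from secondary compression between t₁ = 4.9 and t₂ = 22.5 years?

Secondary compression: S_s = C_α·H/(1+e_p)·log₁₀(t₂/t₁)
S_s = 0.031×6.9/(1+0.7)×log₁₀(22.5/4.9)
    = 0.1258 × 0.662 = 0.08329 m

S_s ≈ 83.3 mm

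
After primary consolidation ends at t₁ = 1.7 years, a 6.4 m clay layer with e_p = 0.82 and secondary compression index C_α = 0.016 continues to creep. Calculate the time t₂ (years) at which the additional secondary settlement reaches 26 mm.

S_s = C_α·H/(1+e_p)·log₁₀(t₂/t₁) ⇒ log₁₀(t₂/t₁) = S_s·(1+e_p)/(C_α·H).
log₁₀(t₂/t₁) = 0.026 × (1+0.82) / (0.016×6.4) = 0.4621
t₂ = t₁ × 10^0.4621 = 1.7 × 2.898 = 4.927 years

t₂ ≈ 4.93 years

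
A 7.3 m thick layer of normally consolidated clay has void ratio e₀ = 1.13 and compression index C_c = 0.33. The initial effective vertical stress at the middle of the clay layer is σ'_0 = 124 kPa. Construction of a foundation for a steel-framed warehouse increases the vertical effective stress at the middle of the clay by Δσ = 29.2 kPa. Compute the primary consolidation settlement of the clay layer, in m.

Final effective stress: σ'_f = σ'_0 + Δσ = 124 + 29.2 = 153.2 kPa.
Normally consolidated clay, so the full stress increment lies on the virgin compression line:
S_c = C_c·H/(1+e₀)·log₁₀(σ'_f/σ'_0) = 0.33×7.3/(1+1.13)×log₁₀(153.2/124)
    = 1.131 × 0.091837 = 0.1039 m

S_c ≈ 0.104 m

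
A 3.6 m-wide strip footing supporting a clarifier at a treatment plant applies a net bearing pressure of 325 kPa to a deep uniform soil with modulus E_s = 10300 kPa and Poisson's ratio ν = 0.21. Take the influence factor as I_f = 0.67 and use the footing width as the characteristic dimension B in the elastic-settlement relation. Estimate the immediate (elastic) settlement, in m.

Immediate (elastic) settlement: S_e = q·B·(1−ν²)/E_s · I_f.
S_e = 325 × 3.6 × (1 − 0.21²) / 10300 × 0.67
    = 325 × 3.6 × 0.9559 / 10300 × 0.67
    = 0.07275 m

S_e ≈ 0.0728 m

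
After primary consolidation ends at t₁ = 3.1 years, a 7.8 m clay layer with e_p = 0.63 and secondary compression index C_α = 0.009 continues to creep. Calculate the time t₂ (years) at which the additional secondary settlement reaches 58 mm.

t₂ ≈ 68.9 years

S_s = C_α·H/(1+e_p)·log₁₀(t₂/t₁) ⇒ log₁₀(t₂/t₁) = S_s·(1+e_p)/(C_α·H).
log₁₀(t₂/t₁) = 0.058 × (1+0.63) / (0.009×7.8) = 1.347
t₂ = t₁ × 10^1.347 = 3.1 × 22.22 = 68.88 years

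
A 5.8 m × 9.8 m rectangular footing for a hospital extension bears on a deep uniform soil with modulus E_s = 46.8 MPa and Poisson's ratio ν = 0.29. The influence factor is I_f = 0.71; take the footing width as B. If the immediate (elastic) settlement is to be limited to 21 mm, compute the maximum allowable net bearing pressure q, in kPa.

q ≈ 261 kPa

E_s = 46.8 MPa = 46800 kPa.
S_e = q·B·(1−ν²)/E_s · I_f  ⇒  q = S_e·E_s / (B·(1−ν²)·I_f).
q = 0.021 × 46800 / (5.8 × 0.9159 × 0.71) = 260.6 kPa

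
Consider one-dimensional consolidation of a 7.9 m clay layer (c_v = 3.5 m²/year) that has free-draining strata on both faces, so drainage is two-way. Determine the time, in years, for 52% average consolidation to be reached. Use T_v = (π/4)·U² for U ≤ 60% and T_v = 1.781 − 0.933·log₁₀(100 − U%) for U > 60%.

t ≈ 0.947 years

Drainage path length: H_d = H/2 = 3.95 m (double drainage).
U ≤ 60%: T_v = (π/4)·U² = (π/4)×0.52² = 0.21237.
t = T_v·H_d²/c_v = 0.21237×3.95²/3.5 = 0.9467 years.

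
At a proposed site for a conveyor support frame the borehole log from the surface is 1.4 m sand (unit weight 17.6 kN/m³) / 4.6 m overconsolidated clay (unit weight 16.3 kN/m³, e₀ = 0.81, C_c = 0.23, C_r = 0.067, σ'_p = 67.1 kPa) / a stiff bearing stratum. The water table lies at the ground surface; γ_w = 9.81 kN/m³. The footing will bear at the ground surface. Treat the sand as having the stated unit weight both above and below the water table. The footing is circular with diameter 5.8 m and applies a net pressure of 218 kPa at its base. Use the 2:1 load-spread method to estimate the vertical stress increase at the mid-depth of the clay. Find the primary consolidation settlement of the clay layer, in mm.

S_c ≈ 189 mm

Mid-depth of clay below the ground surface: z = 1.4 + 4.6/2 = 3.7 m.
Total vertical stress at mid-clay: σ_v = 17.6×1.4 + 16.3×2.3 = 62.13 kPa.
Pore pressure: u = 9.81×(3.7 − 0) = 36.297 kPa.
Initial effective stress: σ'_0 = σ_v − u = 62.13 − 36.297 = 25.833 kPa.
Stress increase at mid-clay by the 2:1 spreading method:
Δσ ≈ qD²/(D+z)² = 218×5.8²/(5.8+3.7)² = 81.258 kPa
Final effective stress: σ'_f = 25.833 + 81.258 = 107.09 kPa.
σ'_f = 107.09 > σ'_p = 67.1 kPa, so the stress path crosses the preconsolidation pressure — recompression up to σ'_p, then virgin compression beyond:
S_c = H/(1+e₀)·[C_r·log₁₀(σ'_p/σ'_0) + C_c·log₁₀(σ'_f/σ'_p)]
    = 4.6/1.81 × [0.067×log₁₀(67.1/25.833) + 0.23×log₁₀(107.09/67.1)]
    = 2.5414 × [0.027775 + 0.046696] = 0.1893 m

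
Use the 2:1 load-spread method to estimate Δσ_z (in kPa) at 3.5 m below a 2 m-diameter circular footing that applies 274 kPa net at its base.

By the 2:1 method the load spreads at 1 horizontal : 2 vertical, so at depth z the loaded area has grown by z in each plan dimension:
Δσ ≈ qD²/(D+z)² = 274×2²/(2+3.5)² = 36.231 kPa

Δσ_z ≈ 36.2 kPa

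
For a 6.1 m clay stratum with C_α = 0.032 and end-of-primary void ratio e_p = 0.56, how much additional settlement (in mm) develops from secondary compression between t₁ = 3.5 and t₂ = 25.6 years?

S_s ≈ 108 mm

Secondary compression: S_s = C_α·H/(1+e_p)·log₁₀(t₂/t₁)
S_s = 0.032×6.1/(1+0.56)×log₁₀(25.6/3.5)
    = 0.1251 × 0.8642 = 0.1081 m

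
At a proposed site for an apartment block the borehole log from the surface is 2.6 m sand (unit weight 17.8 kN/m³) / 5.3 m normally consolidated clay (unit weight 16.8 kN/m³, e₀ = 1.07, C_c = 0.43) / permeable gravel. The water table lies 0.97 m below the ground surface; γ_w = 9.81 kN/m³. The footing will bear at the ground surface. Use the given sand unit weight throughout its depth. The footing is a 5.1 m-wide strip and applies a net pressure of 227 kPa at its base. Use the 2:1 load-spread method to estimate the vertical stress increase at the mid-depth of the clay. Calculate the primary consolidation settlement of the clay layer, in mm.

Mid-depth of clay below the ground surface: z = 2.6 + 5.3/2 = 5.25 m.
Total vertical stress at mid-clay: σ_v = 17.8×2.6 + 16.8×2.65 = 90.8 kPa.
Pore pressure: u = 9.81×(5.25 − 0.97) = 41.987 kPa.
Initial effective stress: σ'_0 = σ_v − u = 90.8 − 41.987 = 48.813 kPa.
Stress increase at mid-clay by the 2:1 spreading method:
Δσ = qB/(B+z) = 227×5.1/(5.1+5.25) = 111.86 kPa
Final effective stress: σ'_f = σ'_0 + Δσ = 48.813 + 111.86 = 160.67 kPa.
Normally consolidated clay, so the full stress increment lies on the virgin compression line:
S_c = C_c·H/(1+e₀)·log₁₀(σ'_f/σ'_0) = 0.43×5.3/(1+1.07)×log₁₀(160.67/48.813)
    = 1.101 × 0.5174 = 0.5697 m

S_c ≈ 570 mm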